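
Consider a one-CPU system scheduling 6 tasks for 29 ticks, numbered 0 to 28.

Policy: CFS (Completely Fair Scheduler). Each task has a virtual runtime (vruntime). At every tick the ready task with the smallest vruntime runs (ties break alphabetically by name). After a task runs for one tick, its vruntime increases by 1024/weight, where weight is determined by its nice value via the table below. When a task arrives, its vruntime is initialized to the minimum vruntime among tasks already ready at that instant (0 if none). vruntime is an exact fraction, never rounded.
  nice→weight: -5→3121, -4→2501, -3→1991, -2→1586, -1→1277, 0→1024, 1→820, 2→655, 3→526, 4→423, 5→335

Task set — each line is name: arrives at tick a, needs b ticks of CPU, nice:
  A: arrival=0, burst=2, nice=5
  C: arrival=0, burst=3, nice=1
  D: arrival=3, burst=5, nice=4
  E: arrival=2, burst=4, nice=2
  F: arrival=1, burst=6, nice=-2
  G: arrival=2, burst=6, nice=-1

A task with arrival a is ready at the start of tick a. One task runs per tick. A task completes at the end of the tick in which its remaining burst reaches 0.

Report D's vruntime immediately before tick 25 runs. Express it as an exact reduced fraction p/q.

vruntime(D, start of tick 25) = 4096/423

t=0: vr[A=0 C=0] → run A
t=1: vr[A=1024/335 C=0 F=0] → run C
t=2: vr[A=1024/335 C=256/205 E=0 F=0 G=0] → run E
t=3: vr[A=1024/335 C=256/205 D=0 E=1024/655 F=0 G=0] → run D
t=4: vr[A=1024/335 C=256/205 D=1024/423 E=1024/655 F=0 G=0] → run F
t=5: vr[A=1024/335 C=256/205 D=1024/423 E=1024/655 F=512/793 G=0] → run G
t=6: vr[A=1024/335 C=256/205 D=1024/423 E=1024/655 F=512/793 G=1024/1277] → run F
t=7: vr[A=1024/335 C=256/205 D=1024/423 E=1024/655 F=1024/793 G=1024/1277] → run G
t=8: vr[A=1024/335 C=256/205 D=1024/423 E=1024/655 F=1024/793 G=2048/1277] → run C
t=9: vr[A=1024/335 C=512/205 D=1024/423 E=1024/655 F=1024/793 G=2048/1277] → run F
t=10: vr[A=1024/335 C=512/205 D=1024/423 E=1024/655 F=1536/793 G=2048/1277] → run E
t=11: vr[A=1024/335 C=512/205 D=1024/423 E=2048/655 F=1536/793 G=2048/1277] → run G
t=12: vr[A=1024/335 C=512/205 D=1024/423 E=2048/655 F=1536/793 G=3072/1277] → run F
t=13: vr[A=1024/335 C=512/205 D=1024/423 E=2048/655 F=2048/793 G=3072/1277] → run G
t=14: vr[A=1024/335 C=512/205 D=1024/423 E=2048/655 F=2048/793 G=4096/1277] → run D
t=15: vr[A=1024/335 C=512/205 D=2048/423 E=2048/655 F=2048/793 G=4096/1277] → run C
t=16: vr[A=1024/335 D=2048/423 E=2048/655 F=2048/793 G=4096/1277] → run F
t=17: vr[A=1024/335 D=2048/423 E=2048/655 F=2560/793 G=4096/1277] → run A
t=18: vr[D=2048/423 E=2048/655 F=2560/793 G=4096/1277] → run E
t=19: vr[D=2048/423 E=3072/655 F=2560/793 G=4096/1277] → run G
t=20: vr[D=2048/423 E=3072/655 F=2560/793 G=5120/1277] → run F
t=21: vr[D=2048/423 E=3072/655 G=5120/1277] → run G
t=22: vr[D=2048/423 E=3072/655] → run E
t=23: vr[D=2048/423] → run D
t=24: vr[D=1024/141] → run D
t=25: vr[D=4096/423] → run D
t=26: (idle)
t=27: (idle)
t=28: (idle)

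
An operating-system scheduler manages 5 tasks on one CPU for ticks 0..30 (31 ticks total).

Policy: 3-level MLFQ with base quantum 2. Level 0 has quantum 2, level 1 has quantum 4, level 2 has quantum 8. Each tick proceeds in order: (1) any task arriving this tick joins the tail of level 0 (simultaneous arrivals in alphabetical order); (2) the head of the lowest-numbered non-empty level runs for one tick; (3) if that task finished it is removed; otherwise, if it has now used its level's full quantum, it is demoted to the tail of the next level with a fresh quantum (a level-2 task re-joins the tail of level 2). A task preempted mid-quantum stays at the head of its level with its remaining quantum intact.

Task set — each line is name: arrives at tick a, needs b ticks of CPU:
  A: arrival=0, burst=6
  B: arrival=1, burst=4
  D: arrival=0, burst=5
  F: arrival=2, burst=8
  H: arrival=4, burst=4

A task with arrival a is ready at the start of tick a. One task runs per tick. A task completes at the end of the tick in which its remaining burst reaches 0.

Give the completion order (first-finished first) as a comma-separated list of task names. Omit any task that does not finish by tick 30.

completion order = A, D, B, H, F

t=0: L0/L1/L2 = AD/-/- → run A
t=1: L0/L1/L2 = ADB/-/- → run A
t=2: L0/L1/L2 = DBF/A/- → run D
t=3: L0/L1/L2 = DBF/A/- → run D
t=4: L0/L1/L2 = BFH/AD/- → run B
t=5: L0/L1/L2 = BFH/AD/- → run B
t=6: L0/L1/L2 = FH/ADB/- → run F
t=7: L0/L1/L2 = FH/ADB/- → run F
t=8: L0/L1/L2 = H/ADBF/- → run H
t=9: L0/L1/L2 = H/ADBF/- → run H
t=10: L0/L1/L2 = -/ADBFH/- → run A
t=11: L0/L1/L2 = -/ADBFH/- → run A
t=12: L0/L1/L2 = -/ADBFH/- → run A
t=13: L0/L1/L2 = -/ADBFH/- → run A
t=14: L0/L1/L2 = -/DBFH/- → run D
t=15: L0/L1/L2 = -/DBFH/- → run D
t=16: L0/L1/L2 = -/DBFH/- → run D
t=17: L0/L1/L2 = -/BFH/- → run B
t=18: L0/L1/L2 = -/BFH/- → run B
t=19: L0/L1/L2 = -/FH/- → run F
t=20: L0/L1/L2 = -/FH/- → run F
t=21: L0/L1/L2 = -/FH/- → run F
t=22: L0/L1/L2 = -/FH/- → run F
t=23: L0/L1/L2 = -/H/F → run H
t=24: L0/L1/L2 = -/H/F → run H
t=25: L0/L1/L2 = -/-/F → run F
t=26: L0/L1/L2 = -/-/F → run F
t=27: (idle)
t=28: (idle)
t=29: (idle)
t=30: (idle)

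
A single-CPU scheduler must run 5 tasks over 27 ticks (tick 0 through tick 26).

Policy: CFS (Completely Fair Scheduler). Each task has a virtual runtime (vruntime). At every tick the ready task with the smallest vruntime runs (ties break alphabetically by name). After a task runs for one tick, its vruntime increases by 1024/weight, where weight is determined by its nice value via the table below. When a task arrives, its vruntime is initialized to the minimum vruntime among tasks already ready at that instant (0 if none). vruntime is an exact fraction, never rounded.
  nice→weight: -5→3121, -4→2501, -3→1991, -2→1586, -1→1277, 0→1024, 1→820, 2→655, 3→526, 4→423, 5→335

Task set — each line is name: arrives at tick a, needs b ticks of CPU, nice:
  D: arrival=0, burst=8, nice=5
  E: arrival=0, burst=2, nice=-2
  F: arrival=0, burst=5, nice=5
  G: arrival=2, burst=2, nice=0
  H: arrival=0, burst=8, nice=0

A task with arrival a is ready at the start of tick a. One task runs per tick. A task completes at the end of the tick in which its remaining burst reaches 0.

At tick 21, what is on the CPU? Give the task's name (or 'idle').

t=0: vr[D=0 E=0 F=0 H=0] → run D
t=1: vr[D=1024/335 E=0 F=0 H=0] → run E
t=2: vr[D=1024/335 E=512/793 F=0 G=0 H=0] → run F
t=3: vr[D=1024/335 E=512/793 F=1024/335 G=0 H=0] → run G
t=4: vr[D=1024/335 E=512/793 F=1024/335 G=1 H=0] → run H
t=5: vr[D=1024/335 E=512/793 F=1024/335 G=1 H=1] → run E
t=6: vr[D=1024/335 F=1024/335 G=1 H=1] → run G
t=7: vr[D=1024/335 F=1024/335 H=1] → run H
t=8: vr[D=1024/335 F=1024/335 H=2] → run H
t=9: vr[D=1024/335 F=1024/335 H=3] → run H
t=10: vr[D=1024/335 F=1024/335 H=4] → run D
t=11: vr[D=2048/335 F=1024/335 H=4] → run F
t=12: vr[D=2048/335 F=2048/335 H=4] → run H
t=13: vr[D=2048/335 F=2048/335 H=5] → run H
t=14: vr[D=2048/335 F=2048/335 H=6] → run H
t=15: vr[D=2048/335 F=2048/335 H=7] → run D
t=16: vr[D=3072/335 F=2048/335 H=7] → run F
t=17: vr[D=3072/335 F=3072/335 H=7] → run H
t=18: vr[D=3072/335 F=3072/335] → run D
t=19: vr[D=4096/335 F=3072/335] → run F
t=20: vr[D=4096/335 F=4096/335] → run D
t=21: vr[D=1024/67 F=4096/335] → run F
t=22: vr[D=1024/67] → run D
t=23: vr[D=6144/335] → run D
t=24: vr[D=7168/335] → run D
t=25: (idle)
t=26: (idle)

running at tick 21 = F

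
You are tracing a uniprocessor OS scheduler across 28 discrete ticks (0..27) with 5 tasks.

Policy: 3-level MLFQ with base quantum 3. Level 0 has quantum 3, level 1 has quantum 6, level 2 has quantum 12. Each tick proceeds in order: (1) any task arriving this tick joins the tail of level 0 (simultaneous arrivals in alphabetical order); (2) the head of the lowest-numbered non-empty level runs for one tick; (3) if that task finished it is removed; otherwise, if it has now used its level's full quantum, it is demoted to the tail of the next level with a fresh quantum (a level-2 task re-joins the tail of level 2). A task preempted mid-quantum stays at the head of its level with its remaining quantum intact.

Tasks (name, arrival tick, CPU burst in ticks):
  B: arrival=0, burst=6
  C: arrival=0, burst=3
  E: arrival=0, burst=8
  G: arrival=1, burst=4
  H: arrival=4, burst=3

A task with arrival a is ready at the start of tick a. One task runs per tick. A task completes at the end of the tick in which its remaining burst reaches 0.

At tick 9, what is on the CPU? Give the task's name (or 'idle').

running at tick 9 = G

t=0: L0/L1/L2 = BCE/-/- → run B
t=1: L0/L1/L2 = BCEG/-/- → run B
t=2: L0/L1/L2 = BCEG/-/- → run B
t=3: L0/L1/L2 = CEG/B/- → run C
t=4: L0/L1/L2 = CEGH/B/- → run C
t=5: L0/L1/L2 = CEGH/B/- → run C
t=6: L0/L1/L2 = EGH/B/- → run E
t=7: L0/L1/L2 = EGH/B/- → run E
t=8: L0/L1/L2 = EGH/B/- → run E
t=9: L0/L1/L2 = GH/BE/- → run G
t=10: L0/L1/L2 = GH/BE/- → run G
t=11: L0/L1/L2 = GH/BE/- → run G
t=12: L0/L1/L2 = H/BEG/- → run H
t=13: L0/L1/L2 = H/BEG/- → run H
t=14: L0/L1/L2 = H/BEG/- → run H
t=15: L0/L1/L2 = -/BEG/- → run B
t=16: L0/L1/L2 = -/BEG/- → run B
t=17: L0/L1/L2 = -/BEG/- → run B
t=18: L0/L1/L2 = -/EG/- → run E
t=19: L0/L1/L2 = -/EG/- → run E
t=20: L0/L1/L2 = -/EG/- → run E
t=21: L0/L1/L2 = -/EG/- → run E
t=22: L0/L1/L2 = -/EG/- → run E
t=23: L0/L1/L2 = -/G/- → run G
t=24: (idle)
t=25: (idle)
t=26: (idle)
t=27: (idle)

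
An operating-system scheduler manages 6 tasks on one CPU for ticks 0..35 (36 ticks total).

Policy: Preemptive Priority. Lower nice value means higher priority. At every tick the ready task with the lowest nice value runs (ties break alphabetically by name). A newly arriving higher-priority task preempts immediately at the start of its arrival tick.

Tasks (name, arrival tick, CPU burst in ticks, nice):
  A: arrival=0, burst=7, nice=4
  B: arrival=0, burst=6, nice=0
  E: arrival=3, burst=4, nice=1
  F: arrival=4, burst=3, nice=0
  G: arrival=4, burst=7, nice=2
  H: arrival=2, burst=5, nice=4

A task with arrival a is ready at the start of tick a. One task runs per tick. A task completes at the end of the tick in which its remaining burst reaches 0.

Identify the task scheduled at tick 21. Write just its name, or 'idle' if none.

running at tick 21 = A

t=0: ready={A,B} → run B
t=1: ready={A,B} → run B
t=2: ready={A,B,H} → run B
t=3: ready={A,B,E,H} → run B
t=4: ready={A,B,E,F,G,H} → run B
t=5: ready={A,B,E,F,G,H} → run B
t=6: ready={A,E,F,G,H} → run F
t=7: ready={A,E,F,G,H} → run F
t=8: ready={A,E,F,G,H} → run F
t=9: ready={A,E,G,H} → run E
t=10: ready={A,E,G,H} → run E
t=11: ready={A,E,G,H} → run E
t=12: ready={A,E,G,H} → run E
t=13: ready={A,G,H} → run G
t=14: ready={A,G,H} → run G
t=15: ready={A,G,H} → run G
t=16: ready={A,G,H} → run G
t=17: ready={A,G,H} → run G
t=18: ready={A,G,H} → run G
t=19: ready={A,G,H} → run G
t=20: ready={A,H} → run A
t=21: ready={A,H} → run A
t=22: ready={A,H} → run A
t=23: ready={A,H} → run A
t=24: ready={A,H} → run A
t=25: ready={A,H} → run A
t=26: ready={A,H} → run A
t=27: ready={H} → run H
t=28: ready={H} → run H
t=29: ready={H} → run H
t=30: ready={H} → run H
t=31: ready={H} → run H
t=32: (idle)
t=33: (idle)
t=34: (idle)
t=35: (idle)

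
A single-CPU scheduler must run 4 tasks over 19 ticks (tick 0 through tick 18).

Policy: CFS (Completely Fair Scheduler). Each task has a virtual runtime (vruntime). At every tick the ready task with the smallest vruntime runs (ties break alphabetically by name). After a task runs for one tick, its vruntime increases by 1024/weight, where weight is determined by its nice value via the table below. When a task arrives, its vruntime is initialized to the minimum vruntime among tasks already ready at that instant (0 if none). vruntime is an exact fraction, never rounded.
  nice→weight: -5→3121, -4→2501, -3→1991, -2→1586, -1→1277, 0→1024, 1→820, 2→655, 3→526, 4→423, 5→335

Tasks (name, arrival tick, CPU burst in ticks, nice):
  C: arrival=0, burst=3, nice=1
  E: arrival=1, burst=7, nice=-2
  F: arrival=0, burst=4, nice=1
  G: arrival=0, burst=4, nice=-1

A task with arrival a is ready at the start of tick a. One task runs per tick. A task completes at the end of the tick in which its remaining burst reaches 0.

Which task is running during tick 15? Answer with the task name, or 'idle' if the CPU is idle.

running at tick 15 = E

t=0: vr[C=0 F=0 G=0] → run C
t=1: vr[C=256/205 E=0 F=0 G=0] → run E
t=2: vr[C=256/205 E=512/793 F=0 G=0] → run F
t=3: vr[C=256/205 E=512/793 F=256/205 G=0] → run G
t=4: vr[C=256/205 E=512/793 F=256/205 G=1024/1277] → run E
t=5: vr[C=256/205 E=1024/793 F=256/205 G=1024/1277] → run G
t=6: vr[C=256/205 E=1024/793 F=256/205 G=2048/1277] → run C
t=7: vr[C=512/205 E=1024/793 F=256/205 G=2048/1277] → run F
t=8: vr[C=512/205 E=1024/793 F=512/205 G=2048/1277] → run E
t=9: vr[C=512/205 E=1536/793 F=512/205 G=2048/1277] → run G
t=10: vr[C=512/205 E=1536/793 F=512/205 G=3072/1277] → run E
t=11: vr[C=512/205 E=2048/793 F=512/205 G=3072/1277] → run G
t=12: vr[C=512/205 E=2048/793 F=512/205] → run C
t=13: vr[E=2048/793 F=512/205] → run F
t=14: vr[E=2048/793 F=768/205] → run E
t=15: vr[E=2560/793 F=768/205] → run E
t=16: vr[E=3072/793 F=768/205] → run F
t=17: vr[E=3072/793] → run E
t=18: (idle)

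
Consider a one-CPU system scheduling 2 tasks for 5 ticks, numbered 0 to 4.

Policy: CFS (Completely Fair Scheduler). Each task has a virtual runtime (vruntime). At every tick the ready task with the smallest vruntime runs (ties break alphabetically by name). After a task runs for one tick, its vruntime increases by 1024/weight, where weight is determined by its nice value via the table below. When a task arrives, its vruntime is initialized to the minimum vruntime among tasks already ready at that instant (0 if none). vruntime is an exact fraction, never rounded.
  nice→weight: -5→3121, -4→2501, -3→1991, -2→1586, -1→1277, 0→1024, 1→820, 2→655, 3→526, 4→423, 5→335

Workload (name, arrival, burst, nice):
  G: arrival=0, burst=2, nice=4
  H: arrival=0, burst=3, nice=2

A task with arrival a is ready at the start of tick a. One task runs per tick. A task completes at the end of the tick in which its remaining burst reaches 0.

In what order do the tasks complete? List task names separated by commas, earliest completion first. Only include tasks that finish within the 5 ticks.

completion order = G, H

t=0: vr[G=0 H=0] → run G
t=1: vr[G=1024/423 H=0] → run H
t=2: vr[G=1024/423 H=1024/655] → run H
t=3: vr[G=1024/423 H=2048/655] → run G
t=4: vr[H=2048/655] → run H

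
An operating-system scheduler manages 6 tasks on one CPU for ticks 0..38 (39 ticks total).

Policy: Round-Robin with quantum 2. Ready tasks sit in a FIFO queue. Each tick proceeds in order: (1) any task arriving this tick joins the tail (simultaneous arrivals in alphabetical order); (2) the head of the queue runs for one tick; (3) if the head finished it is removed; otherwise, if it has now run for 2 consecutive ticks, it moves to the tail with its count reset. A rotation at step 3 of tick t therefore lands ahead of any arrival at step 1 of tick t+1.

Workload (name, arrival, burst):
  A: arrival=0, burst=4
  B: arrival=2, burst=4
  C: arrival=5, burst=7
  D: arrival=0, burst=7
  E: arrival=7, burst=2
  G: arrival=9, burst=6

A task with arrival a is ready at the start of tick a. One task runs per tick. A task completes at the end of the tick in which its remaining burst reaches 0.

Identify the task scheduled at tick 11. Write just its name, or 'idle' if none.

t=0: queue=[A,D] q_used=0 → run A
t=1: queue=[A,D] q_used=1 → run A
t=2: queue=[D,A,B] q_used=0 → run D
t=3: queue=[D,A,B] q_used=1 → run D
t=4: queue=[A,B,D] q_used=0 → run A
t=5: queue=[A,B,D,C] q_used=1 → run A
t=6: queue=[B,D,C] q_used=0 → run B
t=7: queue=[B,D,C,E] q_used=1 → run B
t=8: queue=[D,C,E,B] q_used=0 → run D
t=9: queue=[D,C,E,B,G] q_used=1 → run D
t=10: queue=[C,E,B,G,D] q_used=0 → run C
t=11: queue=[C,E,B,G,D] q_used=1 → run C
t=12: queue=[E,B,G,D,C] q_used=0 → run E
t=13: queue=[E,B,G,D,C] q_used=1 → run E
t=14: queue=[B,G,D,C] q_used=0 → run B
t=15: queue=[B,G,D,C] q_used=1 → run B
t=16: queue=[G,D,C] q_used=0 → run G
t=17: queue=[G,D,C] q_used=1 → run G
t=18: queue=[D,C,G] q_used=0 → run D
t=19: queue=[D,C,G] q_used=1 → run D
t=20: queue=[C,G,D] q_used=0 → run C
t=21: queue=[C,G,D] q_used=1 → run C
t=22: queue=[G,D,C] q_used=0 → run G
t=23: queue=[G,D,C] q_used=1 → run G
t=24: queue=[D,C,G] q_used=0 → run D
t=25: queue=[C,G] q_used=0 → run C
t=26: queue=[C,G] q_used=1 → run C
t=27: queue=[G,C] q_used=0 → run G
t=28: queue=[G,C] q_used=1 → run G
t=29: queue=[C] q_used=0 → run C
t=30: (idle)
t=31: (idle)
t=32: (idle)
t=33: (idle)
t=34: (idle)
t=35: (idle)
t=36: (idle)
t=37: (idle)
t=38: (idle)

running at tick 11 = C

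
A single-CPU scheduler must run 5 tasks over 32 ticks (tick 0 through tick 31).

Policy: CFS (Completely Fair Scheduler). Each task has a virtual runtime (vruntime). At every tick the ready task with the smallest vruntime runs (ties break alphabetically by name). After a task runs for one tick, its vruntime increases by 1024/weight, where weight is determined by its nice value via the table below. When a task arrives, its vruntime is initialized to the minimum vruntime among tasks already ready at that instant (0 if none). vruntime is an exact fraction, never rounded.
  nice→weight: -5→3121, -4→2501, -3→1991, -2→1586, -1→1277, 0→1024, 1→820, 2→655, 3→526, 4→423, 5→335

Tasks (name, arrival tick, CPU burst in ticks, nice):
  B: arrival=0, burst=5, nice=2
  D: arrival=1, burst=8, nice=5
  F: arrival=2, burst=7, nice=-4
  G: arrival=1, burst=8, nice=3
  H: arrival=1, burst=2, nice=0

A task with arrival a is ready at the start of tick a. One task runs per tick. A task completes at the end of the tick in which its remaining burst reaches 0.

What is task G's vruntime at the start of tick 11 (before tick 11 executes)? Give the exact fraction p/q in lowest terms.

vruntime(G, start of tick 11) = 604672/172265

t=0: vr[B=0] → run B
t=1: vr[B=1024/655 D=1024/655 G=1024/655 H=1024/655] → run B
t=2: vr[B=2048/655 D=1024/655 F=1024/655 G=1024/655 H=1024/655] → run D
t=3: vr[B=2048/655 D=202752/43885 F=1024/655 G=1024/655 H=1024/655] → run F
t=4: vr[B=2048/655 D=202752/43885 F=3231744/1638155 G=1024/655 H=1024/655] → run G
t=5: vr[B=2048/655 D=202752/43885 F=3231744/1638155 G=604672/172265 H=1024/655] → run H
t=6: vr[B=2048/655 D=202752/43885 F=3231744/1638155 G=604672/172265 H=1679/655] → run F
t=7: vr[B=2048/655 D=202752/43885 F=3902464/1638155 G=604672/172265 H=1679/655] → run F
t=8: vr[B=2048/655 D=202752/43885 F=4573184/1638155 G=604672/172265 H=1679/655] → run H
t=9: vr[B=2048/655 D=202752/43885 F=4573184/1638155 G=604672/172265] → run F
t=10: vr[B=2048/655 D=202752/43885 F=5243904/1638155 G=604672/172265] → run B
t=11: vr[B=3072/655 D=202752/43885 F=5243904/1638155 G=604672/172265] → run F
t=12: vr[B=3072/655 D=202752/43885 F=5914624/1638155 G=604672/172265] → run G
t=13: vr[B=3072/655 D=202752/43885 F=5914624/1638155 G=940032/172265] → run F
t=14: vr[B=3072/655 D=202752/43885 F=6585344/1638155 G=940032/172265] → run F
t=15: vr[B=3072/655 D=202752/43885 G=940032/172265] → run D
t=16: vr[B=3072/655 D=336896/43885 G=940032/172265] → run B
t=17: vr[B=4096/655 D=336896/43885 G=940032/172265] → run G
t=18: vr[B=4096/655 D=336896/43885 G=1275392/172265] → run B
t=19: vr[D=336896/43885 G=1275392/172265] → run G
t=20: vr[D=336896/43885 G=1610752/172265] → run D
t=21: vr[D=94208/8777 G=1610752/172265] → run G
t=22: vr[D=94208/8777 G=1946112/172265] → run D
t=23: vr[D=605184/43885 G=1946112/172265] → run G
t=24: vr[D=605184/43885 G=2281472/172265] → run G
t=25: vr[D=605184/43885 G=2616832/172265] → run D
t=26: vr[D=739328/43885 G=2616832/172265] → run G
t=27: vr[D=739328/43885] → run D
t=28: vr[D=873472/43885] → run D
t=29: vr[D=1007616/43885] → run D
t=30: (idle)
t=31: (idle)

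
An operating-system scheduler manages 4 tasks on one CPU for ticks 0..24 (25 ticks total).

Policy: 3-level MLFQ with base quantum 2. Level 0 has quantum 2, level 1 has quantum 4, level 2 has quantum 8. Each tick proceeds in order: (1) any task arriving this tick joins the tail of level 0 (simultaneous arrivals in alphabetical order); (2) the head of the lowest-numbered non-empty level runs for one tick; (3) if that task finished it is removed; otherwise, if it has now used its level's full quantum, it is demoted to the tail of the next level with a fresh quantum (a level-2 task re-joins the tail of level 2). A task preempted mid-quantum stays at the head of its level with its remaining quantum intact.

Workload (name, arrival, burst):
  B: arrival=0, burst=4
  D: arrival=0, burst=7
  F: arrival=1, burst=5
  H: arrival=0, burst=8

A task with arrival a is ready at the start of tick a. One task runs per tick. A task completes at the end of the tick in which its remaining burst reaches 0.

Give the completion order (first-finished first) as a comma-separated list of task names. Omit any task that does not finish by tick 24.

t=0: L0/L1/L2 = BDH/-/- → run B
t=1: L0/L1/L2 = BDHF/-/- → run B
t=2: L0/L1/L2 = DHF/B/- → run D
t=3: L0/L1/L2 = DHF/B/- → run D
t=4: L0/L1/L2 = HF/BD/- → run H
t=5: L0/L1/L2 = HF/BD/- → run H
t=6: L0/L1/L2 = F/BDH/- → run F
t=7: L0/L1/L2 = F/BDH/- → run F
t=8: L0/L1/L2 = -/BDHF/- → run B
t=9: L0/L1/L2 = -/BDHF/- → run B
t=10: L0/L1/L2 = -/DHF/- → run D
t=11: L0/L1/L2 = -/DHF/- → run D
t=12: L0/L1/L2 = -/DHF/- → run D
t=13: L0/L1/L2 = -/DHF/- → run D
t=14: L0/L1/L2 = -/HF/D → run H
t=15: L0/L1/L2 = -/HF/D → run H
t=16: L0/L1/L2 = -/HF/D → run H
t=17: L0/L1/L2 = -/HF/D → run H
t=18: L0/L1/L2 = -/F/DH → run F
t=19: L0/L1/L2 = -/F/DH → run F
t=20: L0/L1/L2 = -/F/DH → run F
t=21: L0/L1/L2 = -/-/DH → run D
t=22: L0/L1/L2 = -/-/H → run H
t=23: L0/L1/L2 = -/-/H → run H
t=24: (idle)

completion order = B, F, D, H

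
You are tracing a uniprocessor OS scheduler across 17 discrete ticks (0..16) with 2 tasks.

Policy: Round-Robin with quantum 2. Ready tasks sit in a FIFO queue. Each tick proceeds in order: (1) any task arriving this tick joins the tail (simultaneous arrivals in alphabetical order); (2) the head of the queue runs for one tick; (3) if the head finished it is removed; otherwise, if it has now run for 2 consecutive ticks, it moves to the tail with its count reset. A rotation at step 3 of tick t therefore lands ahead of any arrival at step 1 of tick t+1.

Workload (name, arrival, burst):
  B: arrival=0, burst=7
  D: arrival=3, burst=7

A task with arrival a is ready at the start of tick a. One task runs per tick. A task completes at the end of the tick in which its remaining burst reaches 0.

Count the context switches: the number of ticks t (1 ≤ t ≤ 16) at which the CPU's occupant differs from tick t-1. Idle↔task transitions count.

t=0: queue=[B] q_used=0 → run B
t=1: queue=[B] q_used=1 → run B
t=2: queue=[B] q_used=0 → run B
t=3: queue=[B,D] q_used=1 → run B
t=4: queue=[D,B] q_used=0 → run D
t=5: queue=[D,B] q_used=1 → run D
t=6: queue=[B,D] q_used=0 → run B
t=7: queue=[B,D] q_used=1 → run B
t=8: queue=[D,B] q_used=0 → run D
t=9: queue=[D,B] q_used=1 → run D
t=10: queue=[B,D] q_used=0 → run B
t=11: queue=[D] q_used=0 → run D
t=12: queue=[D] q_used=1 → run D
t=13: queue=[D] q_used=0 → run D
t=14: (idle)
t=15: (idle)
t=16: (idle)

context switches = 6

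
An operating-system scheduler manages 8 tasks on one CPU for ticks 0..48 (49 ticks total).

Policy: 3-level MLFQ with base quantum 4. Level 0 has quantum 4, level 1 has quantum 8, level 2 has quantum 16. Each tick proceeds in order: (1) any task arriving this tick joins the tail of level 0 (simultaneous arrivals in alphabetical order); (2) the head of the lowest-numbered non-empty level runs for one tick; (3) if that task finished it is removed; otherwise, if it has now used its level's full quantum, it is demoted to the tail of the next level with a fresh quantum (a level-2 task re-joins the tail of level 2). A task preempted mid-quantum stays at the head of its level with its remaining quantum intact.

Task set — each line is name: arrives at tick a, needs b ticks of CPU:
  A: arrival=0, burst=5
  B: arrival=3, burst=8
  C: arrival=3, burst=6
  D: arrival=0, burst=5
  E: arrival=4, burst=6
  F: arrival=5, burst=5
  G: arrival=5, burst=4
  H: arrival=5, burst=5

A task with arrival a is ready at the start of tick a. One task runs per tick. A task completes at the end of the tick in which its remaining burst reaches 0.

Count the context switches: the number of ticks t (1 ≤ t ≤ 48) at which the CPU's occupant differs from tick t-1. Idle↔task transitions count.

context switches = 15

t=0: L0/L1/L2 = AD/-/- → run A
t=1: L0/L1/L2 = AD/-/- → run A
t=2: L0/L1/L2 = AD/-/- → run A
t=3: L0/L1/L2 = ADBC/-/- → run A
t=4: L0/L1/L2 = DBCE/A/- → run D
t=5: L0/L1/L2 = DBCEFGH/A/- → run D
t=6: L0/L1/L2 = DBCEFGH/A/- → run D
t=7: L0/L1/L2 = DBCEFGH/A/- → run D
t=8: L0/L1/L2 = BCEFGH/AD/- → run B
t=9: L0/L1/L2 = BCEFGH/AD/- → run B
t=10: L0/L1/L2 = BCEFGH/AD/- → run B
t=11: L0/L1/L2 = BCEFGH/AD/- → run B
t=12: L0/L1/L2 = CEFGH/ADB/- → run C
t=13: L0/L1/L2 = CEFGH/ADB/- → run C
t=14: L0/L1/L2 = CEFGH/ADB/- → run C
t=15: L0/L1/L2 = CEFGH/ADB/- → run C
t=16: L0/L1/L2 = EFGH/ADBC/- → run E
t=17: L0/L1/L2 = EFGH/ADBC/- → run E
t=18: L0/L1/L2 = EFGH/ADBC/- → run E
t=19: L0/L1/L2 = EFGH/ADBC/- → run E
t=20: L0/L1/L2 = FGH/ADBCE/- → run F
t=21: L0/L1/L2 = FGH/ADBCE/- → run F
t=22: L0/L1/L2 = FGH/ADBCE/- → run F
t=23: L0/L1/L2 = FGH/ADBCE/- → run F
t=24: L0/L1/L2 = GH/ADBCEF/- → run G
t=25: L0/L1/L2 = GH/ADBCEF/- → run G
t=26: L0/L1/L2 = GH/ADBCEF/- → run G
t=27: L0/L1/L2 = GH/ADBCEF/- → run G
t=28: L0/L1/L2 = H/ADBCEF/- → run H
t=29: L0/L1/L2 = H/ADBCEF/- → run H
t=30: L0/L1/L2 = H/ADBCEF/- → run H
t=31: L0/L1/L2 = H/ADBCEF/- → run H
t=32: L0/L1/L2 = -/ADBCEFH/- → run A
t=33: L0/L1/L2 = -/DBCEFH/- → run D
t=34: L0/L1/L2 = -/BCEFH/- → run B
t=35: L0/L1/L2 = -/BCEFH/- → run B
t=36: L0/L1/L2 = -/BCEFH/- → run B
t=37: L0/L1/L2 = -/BCEFH/- → run B
t=38: L0/L1/L2 = -/CEFH/- → run C
t=39: L0/L1/L2 = -/CEFH/- → run C
t=40: L0/L1/L2 = -/EFH/- → run E
t=41: L0/L1/L2 = -/EFH/- → run E
t=42: L0/L1/L2 = -/FH/- → run F
t=43: L0/L1/L2 = -/H/- → run H
t=44: (idle)
t=45: (idle)
t=46: (idle)
t=47: (idle)
t=48: (idle)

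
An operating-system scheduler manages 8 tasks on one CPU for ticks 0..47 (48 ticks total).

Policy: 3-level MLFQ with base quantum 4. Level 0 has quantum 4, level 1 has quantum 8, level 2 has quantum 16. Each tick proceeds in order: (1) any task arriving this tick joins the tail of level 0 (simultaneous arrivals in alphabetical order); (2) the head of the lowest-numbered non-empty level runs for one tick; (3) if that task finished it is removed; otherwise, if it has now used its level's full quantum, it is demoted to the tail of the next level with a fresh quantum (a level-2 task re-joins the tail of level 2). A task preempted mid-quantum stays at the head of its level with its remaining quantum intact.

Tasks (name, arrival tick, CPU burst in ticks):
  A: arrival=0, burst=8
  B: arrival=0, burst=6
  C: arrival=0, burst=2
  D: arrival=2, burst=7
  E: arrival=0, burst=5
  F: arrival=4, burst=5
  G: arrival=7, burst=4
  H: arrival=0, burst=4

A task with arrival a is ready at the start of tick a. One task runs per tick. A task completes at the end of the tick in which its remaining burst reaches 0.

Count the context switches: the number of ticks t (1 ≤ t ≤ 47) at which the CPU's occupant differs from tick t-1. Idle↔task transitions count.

context switches = 13

t=0: L0/L1/L2 = ABCEH/-/- → run A
t=1: L0/L1/L2 = ABCEH/-/- → run A
t=2: L0/L1/L2 = ABCEHD/-/- → run A
t=3: L0/L1/L2 = ABCEHD/-/- → run A
t=4: L0/L1/L2 = BCEHDF/A/- → run B
t=5: L0/L1/L2 = BCEHDF/A/- → run B
t=6: L0/L1/L2 = BCEHDF/A/- → run B
t=7: L0/L1/L2 = BCEHDFG/A/- → run B
t=8: L0/L1/L2 = CEHDFG/AB/- → run C
t=9: L0/L1/L2 = CEHDFG/AB/- → run C
t=10: L0/L1/L2 = EHDFG/AB/- → run E
t=11: L0/L1/L2 = EHDFG/AB/- → run E
t=12: L0/L1/L2 = EHDFG/AB/- → run E
t=13: L0/L1/L2 = EHDFG/AB/- → run E
t=14: L0/L1/L2 = HDFG/ABE/- → run H
t=15: L0/L1/L2 = HDFG/ABE/- → run H
t=16: L0/L1/L2 = HDFG/ABE/- → run H
t=17: L0/L1/L2 = HDFG/ABE/- → run H
t=18: L0/L1/L2 = DFG/ABE/- → run D
t=19: L0/L1/L2 = DFG/ABE/- → run D
t=20: L0/L1/L2 = DFG/ABE/- → run D
t=21: L0/L1/L2 = DFG/ABE/- → run D
t=22: L0/L1/L2 = FG/ABED/- → run F
t=23: L0/L1/L2 = FG/ABED/- → run F
t=24: L0/L1/L2 = FG/ABED/- → run F
t=25: L0/L1/L2 = FG/ABED/- → run F
t=26: L0/L1/L2 = G/ABEDF/- → run G
t=27: L0/L1/L2 = G/ABEDF/- → run G
t=28: L0/L1/L2 = G/ABEDF/- → run G
t=29: L0/L1/L2 = G/ABEDF/- → run G
t=30: L0/L1/L2 = -/ABEDF/- → run A
t=31: L0/L1/L2 = -/ABEDF/- → run A
t=32: L0/L1/L2 = -/ABEDF/- → run A
t=33: L0/L1/L2 = -/ABEDF/- → run A
t=34: L0/L1/L2 = -/BEDF/- → run B
t=35: L0/L1/L2 = -/BEDF/- → run B
t=36: L0/L1/L2 = -/EDF/- → run E
t=37: L0/L1/L2 = -/DF/- → run D
t=38: L0/L1/L2 = -/DF/- → run D
t=39: L0/L1/L2 = -/DF/- → run D
t=40: L0/L1/L2 = -/F/- → run F
t=41: (idle)
t=42: (idle)
t=43: (idle)
t=44: (idle)
t=45: (idle)
t=46: (idle)
t=47: (idle)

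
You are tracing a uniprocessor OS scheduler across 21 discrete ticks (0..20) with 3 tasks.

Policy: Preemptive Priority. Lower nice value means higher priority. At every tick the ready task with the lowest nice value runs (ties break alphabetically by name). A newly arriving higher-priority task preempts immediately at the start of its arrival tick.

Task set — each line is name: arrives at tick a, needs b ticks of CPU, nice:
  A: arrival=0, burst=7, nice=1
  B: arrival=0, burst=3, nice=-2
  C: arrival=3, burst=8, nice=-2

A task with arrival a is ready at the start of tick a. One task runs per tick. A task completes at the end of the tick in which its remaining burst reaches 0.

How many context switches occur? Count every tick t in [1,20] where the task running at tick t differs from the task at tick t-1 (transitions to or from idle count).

context switches = 3

t=0: ready={A,B} → run B
t=1: ready={A,B} → run B
t=2: ready={A,B} → run B
t=3: ready={A,C} → run C
t=4: ready={A,C} → run C
t=5: ready={A,C} → run C
t=6: ready={A,C} → run C
t=7: ready={A,C} → run C
t=8: ready={A,C} → run C
t=9: ready={A,C} → run C
t=10: ready={A,C} → run C
t=11: ready={A} → run A
t=12: ready={A} → run A
t=13: ready={A} → run A
t=14: ready={A} → run A
t=15: ready={A} → run A
t=16: ready={A} → run A
t=17: ready={A} → run A
t=18: (idle)
t=19: (idle)
t=20: (idle)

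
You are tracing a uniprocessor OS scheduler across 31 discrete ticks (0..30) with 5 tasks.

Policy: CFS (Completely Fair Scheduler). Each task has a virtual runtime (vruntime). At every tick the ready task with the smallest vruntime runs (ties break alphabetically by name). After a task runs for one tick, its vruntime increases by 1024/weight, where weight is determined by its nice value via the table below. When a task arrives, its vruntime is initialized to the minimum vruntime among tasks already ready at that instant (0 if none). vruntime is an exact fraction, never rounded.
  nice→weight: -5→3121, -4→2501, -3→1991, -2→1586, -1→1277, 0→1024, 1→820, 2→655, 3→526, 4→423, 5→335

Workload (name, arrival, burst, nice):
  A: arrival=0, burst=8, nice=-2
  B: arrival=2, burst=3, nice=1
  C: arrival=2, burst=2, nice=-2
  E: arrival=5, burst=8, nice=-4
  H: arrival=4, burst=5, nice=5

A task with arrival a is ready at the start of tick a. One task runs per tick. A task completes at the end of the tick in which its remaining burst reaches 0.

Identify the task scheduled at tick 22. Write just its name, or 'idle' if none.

running at tick 22 = A

t=0: vr[A=0] → run A
t=1: vr[A=512/793] → run A
t=2: vr[A=1024/793 B=1024/793 C=1024/793] → run A
t=3: vr[A=1536/793 B=1024/793 C=1024/793] → run B
t=4: vr[A=1536/793 B=412928/162565 C=1024/793 H=1024/793] → run C
t=5: vr[A=1536/793 B=412928/162565 C=1536/793 E=1024/793 H=1024/793] → run E
t=6: vr[A=1536/793 B=412928/162565 C=1536/793 E=55296/32513 H=1024/793] → run H
t=7: vr[A=1536/793 B=412928/162565 C=1536/793 E=55296/32513 H=1155072/265655] → run E
t=8: vr[A=1536/793 B=412928/162565 C=1536/793 E=68608/32513 H=1155072/265655] → run A
t=9: vr[A=2048/793 B=412928/162565 C=1536/793 E=68608/32513 H=1155072/265655] → run C
t=10: vr[A=2048/793 B=412928/162565 E=68608/32513 H=1155072/265655] → run E
t=11: vr[A=2048/793 B=412928/162565 E=81920/32513 H=1155072/265655] → run E
t=12: vr[A=2048/793 B=412928/162565 E=95232/32513 H=1155072/265655] → run B
t=13: vr[A=2048/793 B=615936/162565 E=95232/32513 H=1155072/265655] → run A
t=14: vr[A=2560/793 B=615936/162565 E=95232/32513 H=1155072/265655] → run E
t=15: vr[A=2560/793 B=615936/162565 E=108544/32513 H=1155072/265655] → run A
t=16: vr[A=3072/793 B=615936/162565 E=108544/32513 H=1155072/265655] → run E
t=17: vr[A=3072/793 B=615936/162565 E=121856/32513 H=1155072/265655] → run E
t=18: vr[A=3072/793 B=615936/162565 E=135168/32513 H=1155072/265655] → run B
t=19: vr[A=3072/793 E=135168/32513 H=1155072/265655] → run A
t=20: vr[A=3584/793 E=135168/32513 H=1155072/265655] → run E
t=21: vr[A=3584/793 H=1155072/265655] → run H
t=22: vr[A=3584/793 H=1967104/265655] → run A
t=23: vr[H=1967104/265655] → run H
t=24: vr[H=2779136/265655] → run H
t=25: vr[H=3591168/265655] → run H
t=26: (idle)
t=27: (idle)
t=28: (idle)
t=29: (idle)
t=30: (idle)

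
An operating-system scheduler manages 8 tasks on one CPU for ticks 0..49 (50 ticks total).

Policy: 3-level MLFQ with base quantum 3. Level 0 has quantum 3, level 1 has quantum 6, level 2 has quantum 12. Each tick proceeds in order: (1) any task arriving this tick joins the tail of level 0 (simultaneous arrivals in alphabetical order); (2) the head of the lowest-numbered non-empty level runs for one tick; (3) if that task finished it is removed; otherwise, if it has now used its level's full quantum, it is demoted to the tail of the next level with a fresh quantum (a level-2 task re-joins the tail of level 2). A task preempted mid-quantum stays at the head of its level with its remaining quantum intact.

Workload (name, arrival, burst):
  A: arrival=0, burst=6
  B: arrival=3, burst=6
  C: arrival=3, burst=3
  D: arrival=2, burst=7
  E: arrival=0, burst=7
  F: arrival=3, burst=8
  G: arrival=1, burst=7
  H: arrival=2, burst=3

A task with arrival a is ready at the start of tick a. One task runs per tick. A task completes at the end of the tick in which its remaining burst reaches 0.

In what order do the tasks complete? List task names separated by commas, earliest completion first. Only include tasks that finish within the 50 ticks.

completion order = H, C, A, E, G, D, B, F

t=0: L0/L1/L2 = AE/-/- → run A
t=1: L0/L1/L2 = AEG/-/- → run A
t=2: L0/L1/L2 = AEGDH/-/- → run A
t=3: L0/L1/L2 = EGDHBCF/A/- → run E
t=4: L0/L1/L2 = EGDHBCF/A/- → run E
t=5: L0/L1/L2 = EGDHBCF/A/- → run E
t=6: L0/L1/L2 = GDHBCF/AE/- → run G
t=7: L0/L1/L2 = GDHBCF/AE/- → run G
t=8: L0/L1/L2 = GDHBCF/AE/- → run G
t=9: L0/L1/L2 = DHBCF/AEG/- → run D
t=10: L0/L1/L2 = DHBCF/AEG/- → run D
t=11: L0/L1/L2 = DHBCF/AEG/- → run D
t=12: L0/L1/L2 = HBCF/AEGD/- → run H
t=13: L0/L1/L2 = HBCF/AEGD/- → run H
t=14: L0/L1/L2 = HBCF/AEGD/- → run H
t=15: L0/L1/L2 = BCF/AEGD/- → run B
t=16: L0/L1/L2 = BCF/AEGD/- → run B
t=17: L0/L1/L2 = BCF/AEGD/- → run B
t=18: L0/L1/L2 = CF/AEGDB/- → run C
t=19: L0/L1/L2 = CF/AEGDB/- → run C
t=20: L0/L1/L2 = CF/AEGDB/- → run C
t=21: L0/L1/L2 = F/AEGDB/- → run F
t=22: L0/L1/L2 = F/AEGDB/- → run F
t=23: L0/L1/L2 = F/AEGDB/- → run F
t=24: L0/L1/L2 = -/AEGDBF/- → run A
t=25: L0/L1/L2 = -/AEGDBF/- → run A
t=26: L0/L1/L2 = -/AEGDBF/- → run A
t=27: L0/L1/L2 = -/EGDBF/- → run E
t=28: L0/L1/L2 = -/EGDBF/- → run E
t=29: L0/L1/L2 = -/EGDBF/- → run E
t=30: L0/L1/L2 = -/EGDBF/- → run E
t=31: L0/L1/L2 = -/GDBF/- → run G
t=32: L0/L1/L2 = -/GDBF/- → run G
t=33: L0/L1/L2 = -/GDBF/- → run G
t=34: L0/L1/L2 = -/GDBF/- → run G
t=35: L0/L1/L2 = -/DBF/- → run D
t=36: L0/L1/L2 = -/DBF/- → run D
t=37: L0/L1/L2 = -/DBF/- → run D
t=38: L0/L1/L2 = -/DBF/- → run D
t=39: L0/L1/L2 = -/BF/- → run B
t=40: L0/L1/L2 = -/BF/- → run B
t=41: L0/L1/L2 = -/BF/- → run B
t=42: L0/L1/L2 = -/F/- → run F
t=43: L0/L1/L2 = -/F/- → run F
t=44: L0/L1/L2 = -/F/- → run F
t=45: L0/L1/L2 = -/F/- → run F
t=46: L0/L1/L2 = -/F/- → run F
t=47: (idle)
t=48: (idle)
t=49: (idle)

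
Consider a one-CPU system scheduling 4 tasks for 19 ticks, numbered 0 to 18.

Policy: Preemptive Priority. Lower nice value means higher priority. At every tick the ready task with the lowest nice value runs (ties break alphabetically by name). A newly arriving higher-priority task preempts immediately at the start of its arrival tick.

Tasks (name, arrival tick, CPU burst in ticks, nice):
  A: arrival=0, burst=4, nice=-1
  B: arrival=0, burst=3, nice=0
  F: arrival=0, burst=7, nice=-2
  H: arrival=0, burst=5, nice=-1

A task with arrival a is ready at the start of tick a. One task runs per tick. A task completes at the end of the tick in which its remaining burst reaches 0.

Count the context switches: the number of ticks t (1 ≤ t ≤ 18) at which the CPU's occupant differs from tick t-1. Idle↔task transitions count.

context switches = 3

t=0: ready={A,B,F,H} → run F
t=1: ready={A,B,F,H} → run F
t=2: ready={A,B,F,H} → run F
t=3: ready={A,B,F,H} → run F
t=4: ready={A,B,F,H} → run F
t=5: ready={A,B,F,H} → run F
t=6: ready={A,B,F,H} → run F
t=7: ready={A,B,H} → run A
t=8: ready={A,B,H} → run A
t=9: ready={A,B,H} → run A
t=10: ready={A,B,H} → run A
t=11: ready={B,H} → run H
t=12: ready={B,H} → run H
t=13: ready={B,H} → run H
t=14: ready={B,H} → run H
t=15: ready={B,H} → run H
t=16: ready={B} → run B
t=17: ready={B} → run B
t=18: ready={B} → run B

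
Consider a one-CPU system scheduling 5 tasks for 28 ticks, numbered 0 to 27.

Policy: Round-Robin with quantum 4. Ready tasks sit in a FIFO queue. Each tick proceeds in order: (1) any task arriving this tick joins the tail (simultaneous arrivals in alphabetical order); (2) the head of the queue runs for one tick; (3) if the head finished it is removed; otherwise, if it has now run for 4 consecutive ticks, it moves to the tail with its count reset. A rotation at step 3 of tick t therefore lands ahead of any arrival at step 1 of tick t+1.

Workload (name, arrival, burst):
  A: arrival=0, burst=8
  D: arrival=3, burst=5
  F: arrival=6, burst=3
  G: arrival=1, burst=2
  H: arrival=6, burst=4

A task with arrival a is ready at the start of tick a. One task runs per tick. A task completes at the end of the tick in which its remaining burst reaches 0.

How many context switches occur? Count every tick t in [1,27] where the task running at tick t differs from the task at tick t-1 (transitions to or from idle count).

context switches = 7

t=0: queue=[A] q_used=0 → run A
t=1: queue=[A,G] q_used=1 → run A
t=2: queue=[A,G] q_used=2 → run A
t=3: queue=[A,G,D] q_used=3 → run A
t=4: queue=[G,D,A] q_used=0 → run G
t=5: queue=[G,D,A] q_used=1 → run G
t=6: queue=[D,A,F,H] q_used=0 → run D
t=7: queue=[D,A,F,H] q_used=1 → run D
t=8: queue=[D,A,F,H] q_used=2 → run D
t=9: queue=[D,A,F,H] q_used=3 → run D
t=10: queue=[A,F,H,D] q_used=0 → run A
t=11: queue=[A,F,H,D] q_used=1 → run A
t=12: queue=[A,F,H,D] q_used=2 → run A
t=13: queue=[A,F,H,D] q_used=3 → run A
t=14: queue=[F,H,D] q_used=0 → run F
t=15: queue=[F,H,D] q_used=1 → run F
t=16: queue=[F,H,D] q_used=2 → run F
t=17: queue=[H,D] q_used=0 → run H
t=18: queue=[H,D] q_used=1 → run H
t=19: queue=[H,D] q_used=2 → run H
t=20: queue=[H,D] q_used=3 → run H
t=21: queue=[D] q_used=0 → run D
t=22: (idle)
t=23: (idle)
t=24: (idle)
t=25: (idle)
t=26: (idle)
t=27: (idle)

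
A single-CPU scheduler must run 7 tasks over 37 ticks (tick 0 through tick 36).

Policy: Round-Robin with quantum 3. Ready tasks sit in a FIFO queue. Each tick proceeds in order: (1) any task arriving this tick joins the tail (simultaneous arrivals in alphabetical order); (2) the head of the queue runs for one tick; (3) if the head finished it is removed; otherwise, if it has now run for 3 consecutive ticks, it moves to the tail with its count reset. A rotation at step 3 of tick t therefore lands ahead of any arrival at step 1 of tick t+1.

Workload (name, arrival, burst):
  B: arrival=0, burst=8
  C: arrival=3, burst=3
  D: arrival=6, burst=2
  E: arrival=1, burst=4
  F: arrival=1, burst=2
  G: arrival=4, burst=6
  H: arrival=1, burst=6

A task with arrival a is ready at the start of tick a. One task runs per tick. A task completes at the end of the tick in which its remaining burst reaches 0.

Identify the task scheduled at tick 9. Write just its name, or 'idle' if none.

t=0: queue=[B] q_used=0 → run B
t=1: queue=[B,E,F,H] q_used=1 → run B
t=2: queue=[B,E,F,H] q_used=2 → run B
t=3: queue=[E,F,H,B,C] q_used=0 → run E
t=4: queue=[E,F,H,B,C,G] q_used=1 → run E
t=5: queue=[E,F,H,B,C,G] q_used=2 → run E
t=6: queue=[F,H,B,C,G,E,D] q_used=0 → run F
t=7: queue=[F,H,B,C,G,E,D] q_used=1 → run F
t=8: queue=[H,B,C,G,E,D] q_used=0 → run H
t=9: queue=[H,B,C,G,E,D] q_used=1 → run H
t=10: queue=[H,B,C,G,E,D] q_used=2 → run H
t=11: queue=[B,C,G,E,D,H] q_used=0 → run B
t=12: queue=[B,C,G,E,D,H] q_used=1 → run B
t=13: queue=[B,C,G,E,D,H] q_used=2 → run B
t=14: queue=[C,G,E,D,H,B] q_used=0 → run C
t=15: queue=[C,G,E,D,H,B] q_used=1 → run C
t=16: queue=[C,G,E,D,H,B] q_used=2 → run C
t=17: queue=[G,E,D,H,B] q_used=0 → run G
t=18: queue=[G,E,D,H,B] q_used=1 → run G
t=19: queue=[G,E,D,H,B] q_used=2 → run G
t=20: queue=[E,D,H,B,G] q_used=0 → run E
t=21: queue=[D,H,B,G] q_used=0 → run D
t=22: queue=[D,H,B,G] q_used=1 → run D
t=23: queue=[H,B,G] q_used=0 → run H
t=24: queue=[H,B,G] q_used=1 → run H
t=25: queue=[H,B,G] q_used=2 → run H
t=26: queue=[B,G] q_used=0 → run B
t=27: queue=[B,G] q_used=1 → run B
t=28: queue=[G] q_used=0 → run G
t=29: queue=[G] q_used=1 → run G
t=30: queue=[G] q_used=2 → run G
t=31: (idle)
t=32: (idle)
t=33: (idle)
t=34: (idle)
t=35: (idle)
t=36: (idle)

running at tick 9 = H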